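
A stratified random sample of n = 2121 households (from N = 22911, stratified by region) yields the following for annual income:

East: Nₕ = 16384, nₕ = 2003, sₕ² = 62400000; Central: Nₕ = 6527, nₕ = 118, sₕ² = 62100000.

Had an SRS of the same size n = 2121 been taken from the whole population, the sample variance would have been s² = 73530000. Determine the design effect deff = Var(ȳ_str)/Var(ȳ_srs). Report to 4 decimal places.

1.7777

Var(ȳ_str) = Σ Wₕ²(1−fₕ)sₕ²/nₕ with Wₕ = Nₕ/22911:
  East: (16384/22911)²·(1−2003/16384)·62400000/2003 = 13983.78
  Central: (6527/22911)²·(1−118/6527)·62100000/118 = 41939.706
  → Var(ȳ_str) = 55923.486.
Var(ȳ_srs) = (1 − 2121/22911)·73530000/2121 = 31458.234.
deff = 55923.486 / 31458.234 = 1.7777.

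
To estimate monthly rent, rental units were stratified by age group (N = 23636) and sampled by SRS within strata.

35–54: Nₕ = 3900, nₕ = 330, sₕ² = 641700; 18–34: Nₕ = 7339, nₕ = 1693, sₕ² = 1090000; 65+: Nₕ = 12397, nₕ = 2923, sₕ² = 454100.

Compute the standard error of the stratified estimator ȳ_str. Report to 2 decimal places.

11.35

Var(ȳ_str) = Σₕ Wₕ²(1 − fₕ)sₕ²/nₕ with Wₕ = Nₕ/N, N = 23636.
35–54: Wₕ = 0.16500254; term = 0.16500254²·(1 − 0.08461538)·641700/330 = 48.462182.
18–34: Wₕ = 0.31050093; term = 0.31050093²·(1 − 0.23068538)·1090000/1693 = 47.752855.
65+: Wₕ = 0.52449653; term = 0.52449653²·(1 − 0.23578285)·454100/2923 = 32.660641.
Sum = 128.87568.
SE = √(128.87568) = 11.35.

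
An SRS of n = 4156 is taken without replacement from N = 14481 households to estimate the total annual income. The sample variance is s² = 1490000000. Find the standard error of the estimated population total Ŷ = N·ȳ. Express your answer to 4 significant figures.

7.321 × 10^6

Var(Ŷ) = N²·Var(ȳ) = N²·(1 − n/N)·s²/n.
f = 4156/14481 = 0.28699675; Var(ȳ) = 0.71300325·1490000000/4156 = 255624.36.
Var(Ŷ) = 14481² · 255624.36 = 5.3604265 × 10^13.
SE(Ŷ) = √(5.3604265 × 10^13) = 7.321 × 10^6.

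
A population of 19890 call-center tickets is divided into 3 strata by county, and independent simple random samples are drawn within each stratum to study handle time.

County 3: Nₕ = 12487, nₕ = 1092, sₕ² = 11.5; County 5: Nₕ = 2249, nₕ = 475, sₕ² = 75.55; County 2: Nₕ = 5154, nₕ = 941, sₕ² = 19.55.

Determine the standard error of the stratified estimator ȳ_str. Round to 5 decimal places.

Var(ȳ_str) = Σₕ Wₕ²(1 − fₕ)sₕ²/nₕ with Wₕ = Nₕ/N, N = 19890.
County 3: Wₕ = 0.62780292; term = 0.62780292²·(1 − 0.08745095)·11.5/1092 = 0.0037877218.
County 5: Wₕ = 0.11307190; term = 0.11307190²·(1 − 0.21120498)·75.55/475 = 0.0016040369.
County 2: Wₕ = 0.25912519; term = 0.25912519²·(1 − 0.18257664)·19.55/941 = 0.0011403113.
Sum = 0.00653207.
SE = √(0.00653207) = 0.08082.

0.08082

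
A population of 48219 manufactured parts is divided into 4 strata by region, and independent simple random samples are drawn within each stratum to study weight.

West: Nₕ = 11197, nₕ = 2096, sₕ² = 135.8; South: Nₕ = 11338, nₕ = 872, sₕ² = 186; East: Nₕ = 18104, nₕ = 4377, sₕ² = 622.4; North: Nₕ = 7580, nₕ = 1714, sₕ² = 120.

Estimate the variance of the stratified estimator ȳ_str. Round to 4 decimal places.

0.0303

Var(ȳ_str) = Σₕ Wₕ²(1 − fₕ)sₕ²/nₕ with Wₕ = Nₕ/N, N = 48219.
West: Wₕ = 0.23221137; term = 0.23221137²·(1 − 0.18719300)·135.8/2096 = 0.0028396374.
South: Wₕ = 0.23513553; term = 0.23513553²·(1 − 0.07690951)·186/872 = 0.010886223.
East: Wₕ = 0.37545366; term = 0.37545366²·(1 − 0.24176977)·622.4/4377 = 0.015198713.
North: Wₕ = 0.15719944; term = 0.15719944²·(1 − 0.22612137)·120/1714 = 0.0013388912.
Sum = 0.030263465.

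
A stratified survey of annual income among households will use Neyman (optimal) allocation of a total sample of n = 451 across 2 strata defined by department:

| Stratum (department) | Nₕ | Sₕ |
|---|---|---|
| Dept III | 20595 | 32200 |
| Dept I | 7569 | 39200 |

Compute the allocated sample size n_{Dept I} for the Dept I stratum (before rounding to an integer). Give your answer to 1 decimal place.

139.4

Neyman allocation: nₕ = n·NₕSₕ / Σⱼ NⱼSⱼ.
Σ NⱼSⱼ = 20595·32200 + 7569·39200 = 9.598638 × 10^8.
n_{Dept I} = 451·7569·39200 / (9.598638 × 10^8) = 139.4.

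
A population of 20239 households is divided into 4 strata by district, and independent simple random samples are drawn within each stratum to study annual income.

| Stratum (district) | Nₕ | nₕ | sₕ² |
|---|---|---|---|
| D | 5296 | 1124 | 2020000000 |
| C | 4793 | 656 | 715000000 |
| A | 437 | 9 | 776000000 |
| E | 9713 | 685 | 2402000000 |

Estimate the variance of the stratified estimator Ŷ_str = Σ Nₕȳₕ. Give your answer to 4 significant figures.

3.849 × 10^14

Var(Ŷ_str) = Σₕ Nₕ²(1 − fₕ)sₕ²/nₕ.
D: 5296²·(1 − 1124/5296)·2020000000/1124 = 3.9707938 × 10^13.
C: 4793²·(1 − 656/4793)·715000000/656 = 2.161201 × 10^13.
A: 437²·(1 − 9/437)·776000000/9 = 1.612666 × 10^13.
E: 9713²·(1 − 685/9713)·2402000000/685 = 3.0748743 × 10^14.
Sum = 3.8493404 × 10^14.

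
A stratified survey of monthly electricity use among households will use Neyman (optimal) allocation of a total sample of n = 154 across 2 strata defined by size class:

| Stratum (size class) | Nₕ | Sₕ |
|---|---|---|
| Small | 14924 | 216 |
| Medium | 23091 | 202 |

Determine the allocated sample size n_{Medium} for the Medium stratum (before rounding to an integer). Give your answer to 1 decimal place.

Neyman allocation: nₕ = n·NₕSₕ / Σⱼ NⱼSⱼ.
Σ NⱼSⱼ = 14924·216 + 23091·202 = 7.887966 × 10^6.
n_{Medium} = 154·23091·202 / (7.887966 × 10^6) = 91.1.

91.1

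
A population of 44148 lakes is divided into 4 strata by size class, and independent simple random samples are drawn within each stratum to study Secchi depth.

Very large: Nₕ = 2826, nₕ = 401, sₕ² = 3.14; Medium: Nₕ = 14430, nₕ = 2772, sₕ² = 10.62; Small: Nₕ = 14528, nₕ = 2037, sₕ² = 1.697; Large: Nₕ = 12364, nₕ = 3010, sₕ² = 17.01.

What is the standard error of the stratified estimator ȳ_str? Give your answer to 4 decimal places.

Var(ȳ_str) = Σₕ Wₕ²(1 − fₕ)sₕ²/nₕ with Wₕ = Nₕ/N, N = 44148.
Very large: Wₕ = 0.06401196; term = 0.06401196²·(1 − 0.14189667)·3.14/401 = 2.7532593 × 10^-5.
Medium: Wₕ = 0.32685512; term = 0.32685512²·(1 − 0.19209979)·10.62/2772 = 3.3067366 × 10^-4.
Small: Wₕ = 0.32907493; term = 0.32907493²·(1 − 0.14021200)·1.697/2037 = 7.756607 × 10^-5.
Large: Wₕ = 0.28005799; term = 0.28005799²·(1 − 0.24344872)·17.01/3010 = 3.3532977 × 10^-4.
Sum = 7.7110209 × 10^-4.
SE = √(7.7110209 × 10^-4) = 0.0278.

0.0278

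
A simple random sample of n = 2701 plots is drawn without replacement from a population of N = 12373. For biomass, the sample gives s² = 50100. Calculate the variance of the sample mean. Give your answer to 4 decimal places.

Under SRS without replacement, Var(ȳ) = (1 − f)·s²/n with f = n/N = 2701/12373 = 0.21829791.
Var(ȳ) = (1 − 0.21829791)·50100/2701 = 0.78170209·18.548686 = 14.499546.

14.4995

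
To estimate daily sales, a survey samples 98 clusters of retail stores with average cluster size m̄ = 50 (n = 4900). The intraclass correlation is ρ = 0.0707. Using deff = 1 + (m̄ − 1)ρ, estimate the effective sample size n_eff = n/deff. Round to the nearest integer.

deff = 1 + (50 − 1)·0.0707 = 1 + 3.4643 = 4.4643.
n_eff = 4900 / 4.4643 = 1098.

1098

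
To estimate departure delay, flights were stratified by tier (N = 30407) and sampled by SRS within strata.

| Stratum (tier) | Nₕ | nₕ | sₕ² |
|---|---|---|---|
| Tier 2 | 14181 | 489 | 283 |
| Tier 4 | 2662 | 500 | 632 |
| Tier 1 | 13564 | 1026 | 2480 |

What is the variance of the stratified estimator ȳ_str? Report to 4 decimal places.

0.5740

Var(ȳ_str) = Σₕ Wₕ²(1 − fₕ)sₕ²/nₕ with Wₕ = Nₕ/N, N = 30407.
Tier 2: Wₕ = 0.46637287; term = 0.46637287²·(1 − 0.03448276)·283/489 = 0.12153579.
Tier 4: Wₕ = 0.08754563; term = 0.08754563²·(1 − 0.18782870)·632/500 = 0.0078679876.
Tier 1: Wₕ = 0.44608149; term = 0.44608149²·(1 − 0.07564140)·2480/1026 = 0.44460385.
Sum = 0.57400763.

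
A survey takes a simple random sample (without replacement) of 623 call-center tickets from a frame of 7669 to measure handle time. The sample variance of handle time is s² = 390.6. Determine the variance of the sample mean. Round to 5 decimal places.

0.57603

Under SRS without replacement, Var(ȳ) = (1 − f)·s²/n with f = n/N = 623/7669 = 0.08123615.
Var(ȳ) = (1 − 0.08123615)·390.6/623 = 0.91876385·0.62696629 = 0.57603397.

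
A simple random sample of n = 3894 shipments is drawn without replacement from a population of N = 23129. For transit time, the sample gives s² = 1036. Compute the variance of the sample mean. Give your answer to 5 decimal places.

Under SRS without replacement, Var(ȳ) = (1 − f)·s²/n with f = n/N = 3894/23129 = 0.16836007.
Var(ȳ) = (1 − 0.16836007)·1036/3894 = 0.83163993·0.26605033 = 0.22125808.

0.22126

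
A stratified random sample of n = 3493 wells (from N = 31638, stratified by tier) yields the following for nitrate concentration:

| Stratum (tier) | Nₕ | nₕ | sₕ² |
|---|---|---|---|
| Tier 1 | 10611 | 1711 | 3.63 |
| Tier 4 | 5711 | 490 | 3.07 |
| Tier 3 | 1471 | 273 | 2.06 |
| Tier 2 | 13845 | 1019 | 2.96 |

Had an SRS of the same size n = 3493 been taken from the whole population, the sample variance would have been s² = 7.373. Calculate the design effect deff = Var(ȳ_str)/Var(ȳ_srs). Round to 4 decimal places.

Var(ȳ_str) = Σ Wₕ²(1−fₕ)sₕ²/nₕ with Wₕ = Nₕ/31638:
  Tier 1: (10611/31638)²·(1−1711/10611)·3.63/1711 = 2.001635 × 10^-4
  Tier 4: (5711/31638)²·(1−490/5711)·3.07/490 = 1.8663372 × 10^-4
  Tier 3: (1471/31638)²·(1−273/1471)·2.06/273 = 1.3284831 × 10^-5
  Tier 2: (13845/31638)²·(1−1019/13845)·2.96/1019 = 5.1532793 × 10^-4
  → Var(ȳ_str) = 9.1540998 × 10^-4.
Var(ȳ_srs) = (1 − 3493/31638)·7.373/3493 = 0.0018777505.
deff = (9.1540998 × 10^-4) / 0.0018777505 = 0.4875.

0.4875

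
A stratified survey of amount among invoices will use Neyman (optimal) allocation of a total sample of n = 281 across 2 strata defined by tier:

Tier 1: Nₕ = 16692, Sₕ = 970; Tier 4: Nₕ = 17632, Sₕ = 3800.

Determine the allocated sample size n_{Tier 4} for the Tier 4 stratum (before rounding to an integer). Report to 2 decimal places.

Neyman allocation: nₕ = n·NₕSₕ / Σⱼ NⱼSⱼ.
Σ NⱼSⱼ = 16692·970 + 17632·3800 = 8.319284 × 10^7.
n_{Tier 4} = 281·17632·3800 / (8.319284 × 10^7) = 226.31.

226.31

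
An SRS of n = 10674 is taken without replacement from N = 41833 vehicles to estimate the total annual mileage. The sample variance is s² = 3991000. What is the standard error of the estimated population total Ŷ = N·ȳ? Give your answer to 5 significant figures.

698120

Var(Ŷ) = N²·Var(ȳ) = N²·(1 − n/N)·s²/n.
f = 10674/41833 = 0.25515741; Var(ȳ) = 0.74484259·3991000/10674 = 278.49604.
Var(Ŷ) = 41833² · 278.49604 = 4.8736804 × 10^11.
SE(Ŷ) = √(4.8736804 × 10^11) = 698120.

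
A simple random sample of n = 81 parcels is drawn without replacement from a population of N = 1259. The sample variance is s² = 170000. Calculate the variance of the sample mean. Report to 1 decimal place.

Under SRS without replacement, Var(ȳ) = (1 − f)·s²/n with f = n/N = 81/1259 = 0.06433678.
Var(ȳ) = (1 − 0.06433678)·170000/81 = 0.93566322·2098.7654 = 1963.7376.

1963.7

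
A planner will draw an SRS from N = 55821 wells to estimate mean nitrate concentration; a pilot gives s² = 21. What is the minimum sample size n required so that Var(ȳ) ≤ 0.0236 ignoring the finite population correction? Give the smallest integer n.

890

Without fpc, n₀ = s²/D = 21/0.0236 = 889.8305.
Rounding up, n = 890.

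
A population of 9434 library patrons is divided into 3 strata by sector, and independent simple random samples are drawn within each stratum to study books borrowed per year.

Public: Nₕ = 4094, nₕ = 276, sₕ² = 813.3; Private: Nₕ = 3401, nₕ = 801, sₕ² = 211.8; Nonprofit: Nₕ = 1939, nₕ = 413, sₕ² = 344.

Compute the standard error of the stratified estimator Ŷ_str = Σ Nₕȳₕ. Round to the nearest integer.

7132

Var(Ŷ_str) = Σₕ Nₕ²(1 − fₕ)sₕ²/nₕ.
Public: 4094²·(1 − 276/4094)·813.3/276 = 4.6060161 × 10^7.
Private: 3401²·(1 − 801/3401)·211.8/801 = 2.3381557 × 10^6.
Nonprofit: 1939²·(1 − 413/1939)·344/413 = 2.4645676 × 10^6.
Sum = 5.0862884 × 10^7.
SE = √(5.0862884 × 10^7) = 7132.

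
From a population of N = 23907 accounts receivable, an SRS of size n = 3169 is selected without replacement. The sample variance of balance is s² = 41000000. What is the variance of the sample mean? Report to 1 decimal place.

Under SRS without replacement, Var(ȳ) = (1 − f)·s²/n with f = n/N = 3169/23907 = 0.13255532.
Var(ȳ) = (1 − 0.13255532)·41000000/3169 = 0.86744468·12937.835 = 11222.856.

11222.9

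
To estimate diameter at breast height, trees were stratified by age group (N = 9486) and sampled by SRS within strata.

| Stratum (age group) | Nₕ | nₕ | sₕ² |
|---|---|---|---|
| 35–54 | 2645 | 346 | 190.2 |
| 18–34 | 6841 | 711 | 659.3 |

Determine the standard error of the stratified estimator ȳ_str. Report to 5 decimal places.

Var(ȳ_str) = Σₕ Wₕ²(1 − fₕ)sₕ²/nₕ with Wₕ = Nₕ/N, N = 9486.
35–54: Wₕ = 0.27883196; term = 0.27883196²·(1 − 0.13081285)·190.2/346 = 0.037147776.
18–34: Wₕ = 0.72116804; term = 0.72116804²·(1 − 0.10393217)·659.3/711 = 0.43214282.
Sum = 0.4692906.
SE = √(0.4692906) = 0.68505.

0.68505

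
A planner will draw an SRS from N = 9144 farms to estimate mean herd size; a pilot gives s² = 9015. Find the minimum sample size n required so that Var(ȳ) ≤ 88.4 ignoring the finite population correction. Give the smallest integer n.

Without fpc, n₀ = s²/D = 9015/88.4 = 101.9796.
Rounding up, n = 102.

102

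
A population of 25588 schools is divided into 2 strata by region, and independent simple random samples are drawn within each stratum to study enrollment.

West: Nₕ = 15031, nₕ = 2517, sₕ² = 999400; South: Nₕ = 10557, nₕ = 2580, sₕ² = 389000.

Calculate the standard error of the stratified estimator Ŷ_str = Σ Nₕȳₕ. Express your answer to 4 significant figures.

295600

Var(Ŷ_str) = Σₕ Nₕ²(1 − fₕ)sₕ²/nₕ.
West: 15031²·(1 − 2517/15031)·999400/2517 = 7.4686164 × 10^10.
South: 10557²·(1 − 2580/10557)·389000/2580 = 1.269726 × 10^10.
Sum = 8.7383424 × 10^10.
SE = √(8.7383424 × 10^10) = 295600.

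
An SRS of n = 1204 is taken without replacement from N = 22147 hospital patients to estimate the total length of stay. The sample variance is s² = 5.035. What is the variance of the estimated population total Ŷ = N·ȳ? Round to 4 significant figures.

Var(Ŷ) = N²·Var(ȳ) = N²·(1 − n/N)·s²/n.
f = 1204/22147 = 0.05436402; Var(ȳ) = 0.94563598·5.035/1204 = 0.0039545491.
Var(Ŷ) = 22147² · 0.0039545491 = 1.9396652 × 10^6.

1.940 × 10^6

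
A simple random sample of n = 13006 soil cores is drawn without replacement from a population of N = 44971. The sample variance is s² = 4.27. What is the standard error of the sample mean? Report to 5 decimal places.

0.01528

Under SRS without replacement, Var(ȳ) = (1 − f)·s²/n with f = n/N = 13006/44971 = 0.28920860.
Var(ȳ) = (1 − 0.28920860)·4.27/13006 = 0.71079140·3.2831001 × 10^-4 = 2.3335993 × 10^-4.
SE(ȳ) = √(2.3335993 × 10^-4) = 0.01528.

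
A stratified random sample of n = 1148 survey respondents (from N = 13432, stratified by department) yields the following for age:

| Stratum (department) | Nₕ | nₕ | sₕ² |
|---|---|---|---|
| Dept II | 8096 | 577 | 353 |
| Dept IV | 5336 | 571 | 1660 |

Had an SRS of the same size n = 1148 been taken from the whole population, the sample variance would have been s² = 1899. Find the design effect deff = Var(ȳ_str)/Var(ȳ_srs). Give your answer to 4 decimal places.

0.4073

Var(ȳ_str) = Σ Wₕ²(1−fₕ)sₕ²/nₕ with Wₕ = Nₕ/13432:
  Dept II: (8096/13432)²·(1−577/8096)·353/577 = 0.20641826
  Dept IV: (5336/13432)²·(1−571/5336)·1660/571 = 0.40970318
  → Var(ȳ_str) = 0.61612144.
Var(ȳ_srs) = (1 − 1148/13432)·1899/1148 = 1.5128024.
deff = 0.61612144 / 1.5128024 = 0.4073.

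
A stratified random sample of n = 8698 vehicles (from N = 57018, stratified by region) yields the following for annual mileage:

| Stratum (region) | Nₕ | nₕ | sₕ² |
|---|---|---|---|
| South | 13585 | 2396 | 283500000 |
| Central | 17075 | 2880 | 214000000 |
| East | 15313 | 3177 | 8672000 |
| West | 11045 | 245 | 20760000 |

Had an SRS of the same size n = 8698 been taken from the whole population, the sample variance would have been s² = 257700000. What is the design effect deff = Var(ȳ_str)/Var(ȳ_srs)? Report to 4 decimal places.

0.5710

Var(ȳ_str) = Σ Wₕ²(1−fₕ)sₕ²/nₕ with Wₕ = Nₕ/57018:
  South: (13585/57018)²·(1−2396/13585)·283500000/2396 = 5532.1406
  Central: (17075/57018)²·(1−2880/17075)·214000000/2880 = 5539.7917
  East: (15313/57018)²·(1−3177/15313)·8672000/3177 = 156.0321
  West: (11045/57018)²·(1−245/11045)·20760000/245 = 3109.0434
  → Var(ȳ_str) = 14337.008.
Var(ȳ_srs) = (1 − 8698/57018)·257700000/8698 = 25107.875.
deff = 14337.008 / 25107.875 = 0.5710.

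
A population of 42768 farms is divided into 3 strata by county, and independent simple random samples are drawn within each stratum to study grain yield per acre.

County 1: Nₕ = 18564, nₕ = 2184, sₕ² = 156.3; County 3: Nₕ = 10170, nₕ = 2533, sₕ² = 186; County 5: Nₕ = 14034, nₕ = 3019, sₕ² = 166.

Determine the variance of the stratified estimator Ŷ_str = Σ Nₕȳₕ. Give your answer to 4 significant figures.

3.596 × 10^7

Var(Ŷ_str) = Σₕ Nₕ²(1 − fₕ)sₕ²/nₕ.
County 1: 18564²·(1 − 2184/18564)·156.3/2184 = 2.1761649 × 10^7.
County 3: 10170²·(1 − 2533/10170)·186/2533 = 5.703238 × 10^6.
County 5: 14034²·(1 − 3019/14034)·166/3019 = 8.4998439 × 10^6.
Sum = 3.5964731 × 10^7.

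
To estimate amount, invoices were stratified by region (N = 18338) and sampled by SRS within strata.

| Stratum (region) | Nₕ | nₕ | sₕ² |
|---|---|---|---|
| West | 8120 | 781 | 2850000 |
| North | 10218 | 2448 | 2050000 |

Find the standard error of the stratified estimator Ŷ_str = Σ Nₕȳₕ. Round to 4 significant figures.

Var(Ŷ_str) = Σₕ Nₕ²(1 − fₕ)sₕ²/nₕ.
West: 8120²·(1 − 781/8120)·2850000/781 = 2.1746369 × 10^11.
North: 10218²·(1 − 2448/10218)·2050000/2448 = 6.6485871 × 10^10.
Sum = 2.8394956 × 10^11.
SE = √(2.8394956 × 10^11) = 532900.

532900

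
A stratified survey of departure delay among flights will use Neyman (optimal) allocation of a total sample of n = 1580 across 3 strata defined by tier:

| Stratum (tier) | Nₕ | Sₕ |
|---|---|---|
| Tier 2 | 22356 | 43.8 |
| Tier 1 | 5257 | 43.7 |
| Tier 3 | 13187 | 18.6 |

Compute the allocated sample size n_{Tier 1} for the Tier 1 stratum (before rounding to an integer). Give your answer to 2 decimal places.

249.60

Neyman allocation: nₕ = n·NₕSₕ / Σⱼ NⱼSⱼ.
Σ NⱼSⱼ = 22356·43.8 + 5257·43.7 + 13187·18.6 = 1.4542019 × 10^6.
n_{Tier 1} = 1580·5257·43.7 / (1.4542019 × 10^6) = 249.60.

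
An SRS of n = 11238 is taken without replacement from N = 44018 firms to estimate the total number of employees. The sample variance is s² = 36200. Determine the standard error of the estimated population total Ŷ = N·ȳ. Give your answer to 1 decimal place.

Var(Ŷ) = N²·Var(ȳ) = N²·(1 − n/N)·s²/n.
f = 11238/44018 = 0.25530465; Var(ȳ) = 0.74469535·36200/11238 = 2.3988229.
Var(Ŷ) = 44018² · 2.3988229 = 4.6479216 × 10^9.
SE(Ŷ) = √(4.6479216 × 10^9) = 68175.7.

68175.7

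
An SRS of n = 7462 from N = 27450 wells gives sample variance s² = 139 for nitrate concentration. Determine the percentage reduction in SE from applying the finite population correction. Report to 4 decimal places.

f = n/N = 7462/27450 = 0.27183971.
SE_no-fpc = √(s²/n) = 0.13648338; SE_fpc = √((1−f)s²/n) = 0.11646442.
Ratio = √(1−f) = 0.85332309. Reduction = 100·(1 − 0.85332309) = 14.6677%.

14.6677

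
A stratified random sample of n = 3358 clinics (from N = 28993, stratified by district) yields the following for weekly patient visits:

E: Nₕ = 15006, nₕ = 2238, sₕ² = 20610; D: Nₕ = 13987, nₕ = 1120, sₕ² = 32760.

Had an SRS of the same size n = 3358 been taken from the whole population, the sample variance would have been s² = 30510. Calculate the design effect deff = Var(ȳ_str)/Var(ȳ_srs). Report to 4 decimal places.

Var(ȳ_str) = Σ Wₕ²(1−fₕ)sₕ²/nₕ with Wₕ = Nₕ/28993:
  E: (15006/28993)²·(1−2238/15006)·20610/2238 = 2.0990337
  D: (13987/28993)²·(1−1120/13987)·32760/1120 = 6.2624091
  → Var(ȳ_str) = 8.3614428.
Var(ȳ_srs) = (1 − 3358/28993)·30510/3358 = 8.0334424.
deff = 8.3614428 / 8.0334424 = 1.0408.

1.0408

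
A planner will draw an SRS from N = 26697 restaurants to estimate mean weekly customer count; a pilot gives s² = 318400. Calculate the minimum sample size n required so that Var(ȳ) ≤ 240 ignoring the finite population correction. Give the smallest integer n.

1327

Without fpc, n₀ = s²/D = 318400/240 = 1326.6667.
Rounding up, n = 1327.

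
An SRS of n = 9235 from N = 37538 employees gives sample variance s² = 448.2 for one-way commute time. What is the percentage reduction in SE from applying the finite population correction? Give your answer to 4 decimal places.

f = n/N = 9235/37538 = 0.24601737.
SE_no-fpc = √(s²/n) = 0.22030151; SE_fpc = √((1−f)s²/n) = 0.19129259.
Ratio = √(1−f) = 0.86832173. Reduction = 100·(1 − 0.86832173) = 13.1678%.

13.1678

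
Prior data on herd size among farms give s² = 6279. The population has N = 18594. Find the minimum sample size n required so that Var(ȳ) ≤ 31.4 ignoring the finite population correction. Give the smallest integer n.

200

Without fpc, n₀ = s²/D = 6279/31.4 = 199.9682.
Rounding up, n = 200.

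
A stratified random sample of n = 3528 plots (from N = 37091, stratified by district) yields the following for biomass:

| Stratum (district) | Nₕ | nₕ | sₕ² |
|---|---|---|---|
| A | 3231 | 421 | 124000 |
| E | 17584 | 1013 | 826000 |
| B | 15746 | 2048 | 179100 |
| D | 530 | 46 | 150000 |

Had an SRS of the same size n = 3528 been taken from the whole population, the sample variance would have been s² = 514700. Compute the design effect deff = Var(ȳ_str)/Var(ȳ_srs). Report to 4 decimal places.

Var(ȳ_str) = Σ Wₕ²(1−fₕ)sₕ²/nₕ with Wₕ = Nₕ/37091:
  A: (3231/37091)²·(1−421/3231)·124000/421 = 1.9437741
  E: (17584/37091)²·(1−1013/17584)·826000/1013 = 172.70301
  B: (15746/37091)²·(1−2048/15746)·179100/2048 = 13.710584
  D: (530/37091)²·(1−46/530)·150000/46 = 0.60801959
  → Var(ȳ_str) = 188.96539.
Var(ȳ_srs) = (1 − 3528/37091)·514700/3528 = 132.01334.
deff = 188.96539 / 132.01334 = 1.4314.

1.4314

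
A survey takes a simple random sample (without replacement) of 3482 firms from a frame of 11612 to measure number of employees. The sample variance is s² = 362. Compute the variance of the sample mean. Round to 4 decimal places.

Under SRS without replacement, Var(ȳ) = (1 − f)·s²/n with f = n/N = 3482/11612 = 0.29986221.
Var(ȳ) = (1 − 0.29986221)·362/3482 = 0.70013779·0.10396324 = 0.072788593.

0.0728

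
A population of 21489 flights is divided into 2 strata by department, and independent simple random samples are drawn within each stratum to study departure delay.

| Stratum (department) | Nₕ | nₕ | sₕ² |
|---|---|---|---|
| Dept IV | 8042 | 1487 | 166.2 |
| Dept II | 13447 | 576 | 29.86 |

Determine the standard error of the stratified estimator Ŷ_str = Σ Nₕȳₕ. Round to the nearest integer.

3855

Var(Ŷ_str) = Σₕ Nₕ²(1 − fₕ)sₕ²/nₕ.
Dept IV: 8042²·(1 − 1487/8042)·166.2/1487 = 5.8919197 × 10^6.
Dept II: 13447²·(1 − 576/13447)·29.86/576 = 8.9723254 × 10^6.
Sum = 1.4864245 × 10^7.
SE = √(1.4864245 × 10^7) = 3855.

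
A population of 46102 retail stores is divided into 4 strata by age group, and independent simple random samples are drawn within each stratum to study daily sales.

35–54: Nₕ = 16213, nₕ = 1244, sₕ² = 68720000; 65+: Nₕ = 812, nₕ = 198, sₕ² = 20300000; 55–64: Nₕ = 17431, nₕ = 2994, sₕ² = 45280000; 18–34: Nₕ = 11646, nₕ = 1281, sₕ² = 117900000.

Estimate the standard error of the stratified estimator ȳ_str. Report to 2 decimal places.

Var(ȳ_str) = Σₕ Wₕ²(1 − fₕ)sₕ²/nₕ with Wₕ = Nₕ/N, N = 46102.
35–54: Wₕ = 0.35167672; term = 0.35167672²·(1 − 0.07672855)·68720000/1244 = 6307.8217.
65+: Wₕ = 0.01761312; term = 0.01761312²·(1 − 0.24384236)·20300000/198 = 24.050035.
55–64: Wₕ = 0.37809639; term = 0.37809639²·(1 − 0.17176295)·45280000/2994 = 1790.665.
18–34: Wₕ = 0.25261377; term = 0.25261377²·(1 − 0.10999485)·117900000/1281 = 5227.2255.
Sum = 13349.762.
SE = √(13349.762) = 115.54.

115.54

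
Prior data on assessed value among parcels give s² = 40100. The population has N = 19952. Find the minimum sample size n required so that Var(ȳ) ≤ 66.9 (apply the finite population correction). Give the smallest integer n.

582

Without fpc, n₀ = s²/D = 40100/66.9 = 599.4021.
With fpc, (1 − n/N)·s²/n ≤ D requires n ≥ n₀/(1 + n₀/N) = 599.4021/(1 + 599.4021/19952) = 581.9199.
Rounding up, n = 582.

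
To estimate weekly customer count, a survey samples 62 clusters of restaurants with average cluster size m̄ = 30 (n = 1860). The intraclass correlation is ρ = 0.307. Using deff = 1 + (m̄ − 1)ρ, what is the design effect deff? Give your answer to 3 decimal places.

deff = 1 + (30 − 1)·0.307 = 1 + 8.903 = 9.903.

9.903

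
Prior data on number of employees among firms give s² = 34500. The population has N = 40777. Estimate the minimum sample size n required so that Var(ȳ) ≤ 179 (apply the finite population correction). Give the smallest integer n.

Without fpc, n₀ = s²/D = 34500/179 = 192.7374.
With fpc, (1 − n/N)·s²/n ≤ D requires n ≥ n₀/(1 + n₀/N) = 192.7374/(1 + 192.7374/40777) = 191.8307.
Rounding up, n = 192.

192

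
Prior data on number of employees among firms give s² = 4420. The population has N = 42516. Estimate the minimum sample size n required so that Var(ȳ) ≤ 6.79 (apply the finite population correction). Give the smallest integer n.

642

Without fpc, n₀ = s²/D = 4420/6.79 = 650.9573.
With fpc, (1 − n/N)·s²/n ≤ D requires n ≥ n₀/(1 + n₀/N) = 650.9573/(1 + 650.9573/42516) = 641.1409.
Rounding up, n = 642.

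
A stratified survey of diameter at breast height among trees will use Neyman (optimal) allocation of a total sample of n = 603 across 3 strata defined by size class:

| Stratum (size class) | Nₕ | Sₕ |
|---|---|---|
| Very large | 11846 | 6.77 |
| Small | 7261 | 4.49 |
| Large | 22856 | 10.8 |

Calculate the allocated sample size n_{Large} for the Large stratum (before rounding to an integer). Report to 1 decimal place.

Neyman allocation: nₕ = n·NₕSₕ / Σⱼ NⱼSⱼ.
Σ NⱼSⱼ = 11846·6.77 + 7261·4.49 + 22856·10.8 = 359644.11.
n_{Large} = 603·22856·10.8 / 359644.11 = 413.9.

413.9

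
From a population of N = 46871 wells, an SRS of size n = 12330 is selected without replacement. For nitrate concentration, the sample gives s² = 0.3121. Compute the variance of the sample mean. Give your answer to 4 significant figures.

Under SRS without replacement, Var(ȳ) = (1 − f)·s²/n with f = n/N = 12330/46871 = 0.26306245.
Var(ȳ) = (1 − 0.26306245)·0.3121/12330 = 0.73693755·2.5312247 × 10^-5 = 1.8653545 × 10^-5.

1.865 × 10^-5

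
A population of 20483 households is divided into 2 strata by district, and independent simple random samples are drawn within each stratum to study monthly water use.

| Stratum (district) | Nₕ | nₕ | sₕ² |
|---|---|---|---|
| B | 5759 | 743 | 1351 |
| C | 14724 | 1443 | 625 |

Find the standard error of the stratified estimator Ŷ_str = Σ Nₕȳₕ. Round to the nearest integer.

Var(Ŷ_str) = Σₕ Nₕ²(1 − fₕ)sₕ²/nₕ.
B: 5759²·(1 − 743/5759)·1351/743 = 5.2525614 × 10^7.
C: 14724²·(1 − 1443/14724)·625/1443 = 8.4697438 × 10^7.
Sum = 1.3722305 × 10^8.
SE = √(1.3722305 × 10^8) = 11714.

11714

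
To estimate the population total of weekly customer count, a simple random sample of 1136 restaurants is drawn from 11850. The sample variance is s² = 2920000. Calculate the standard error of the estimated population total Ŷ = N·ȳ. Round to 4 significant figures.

Var(Ŷ) = N²·Var(ȳ) = N²·(1 − n/N)·s²/n.
f = 1136/11850 = 0.09586498; Var(ȳ) = 0.90413502·2920000/1136 = 2324.009.
Var(Ŷ) = 11850² · 2324.009 = 3.2634315 × 10^11.
SE(Ŷ) = √(3.2634315 × 10^11) = 571300.

571300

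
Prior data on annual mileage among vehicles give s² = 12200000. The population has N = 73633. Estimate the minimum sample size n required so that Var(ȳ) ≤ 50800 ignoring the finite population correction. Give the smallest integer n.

241

Without fpc, n₀ = s²/D = 12200000/50800 = 240.1575.
Rounding up, n = 241.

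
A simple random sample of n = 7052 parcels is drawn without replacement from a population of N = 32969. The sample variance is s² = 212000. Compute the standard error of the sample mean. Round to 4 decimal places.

4.8613

Under SRS without replacement, Var(ȳ) = (1 − f)·s²/n with f = n/N = 7052/32969 = 0.21389790.
Var(ȳ) = (1 − 0.21389790)·212000/7052 = 0.78610210·30.062394 = 23.632111.
SE(ȳ) = √(23.632111) = 4.8613.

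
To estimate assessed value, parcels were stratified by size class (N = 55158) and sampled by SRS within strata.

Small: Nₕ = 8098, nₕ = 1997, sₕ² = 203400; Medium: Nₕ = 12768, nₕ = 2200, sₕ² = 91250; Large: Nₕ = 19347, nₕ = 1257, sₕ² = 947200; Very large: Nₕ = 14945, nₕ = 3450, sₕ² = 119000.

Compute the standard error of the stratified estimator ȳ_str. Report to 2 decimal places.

9.60

Var(ȳ_str) = Σₕ Wₕ²(1 − fₕ)sₕ²/nₕ with Wₕ = Nₕ/N, N = 55158.
Small: Wₕ = 0.14681461; term = 0.14681461²·(1 − 0.24660410)·203400/1997 = 1.6539968.
Medium: Wₕ = 0.23148047; term = 0.23148047²·(1 − 0.17230576)·91250/2200 = 1.8395384.
Large: Wₕ = 0.35075601; term = 0.35075601²·(1 − 0.06497131)·947200/1257 = 86.684528.
Very large: Wₕ = 0.27094891; term = 0.27094891²·(1 − 0.23084644)·119000/3450 = 1.9476716.
Sum = 92.125735.
SE = √(92.125735) = 9.60.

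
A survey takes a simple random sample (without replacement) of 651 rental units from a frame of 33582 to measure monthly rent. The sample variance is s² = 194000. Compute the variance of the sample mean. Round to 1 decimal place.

Under SRS without replacement, Var(ȳ) = (1 − f)·s²/n with f = n/N = 651/33582 = 0.01938539.
Var(ȳ) = (1 − 0.01938539)·194000/651 = 0.98061461·298.00307 = 292.22617.

292.2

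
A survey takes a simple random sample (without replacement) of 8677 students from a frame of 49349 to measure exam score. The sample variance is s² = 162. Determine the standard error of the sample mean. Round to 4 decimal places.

Under SRS without replacement, Var(ȳ) = (1 − f)·s²/n with f = n/N = 8677/49349 = 0.17582930.
Var(ȳ) = (1 − 0.17582930)·162/8677 = 0.82417070·0.018670047 = 0.015387306.
SE(ȳ) = √(0.015387306) = 0.1240.

0.1240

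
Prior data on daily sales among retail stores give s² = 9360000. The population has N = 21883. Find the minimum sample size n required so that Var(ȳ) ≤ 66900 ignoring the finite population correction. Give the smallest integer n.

Without fpc, n₀ = s²/D = 9360000/66900 = 139.9103.
Rounding up, n = 140.

140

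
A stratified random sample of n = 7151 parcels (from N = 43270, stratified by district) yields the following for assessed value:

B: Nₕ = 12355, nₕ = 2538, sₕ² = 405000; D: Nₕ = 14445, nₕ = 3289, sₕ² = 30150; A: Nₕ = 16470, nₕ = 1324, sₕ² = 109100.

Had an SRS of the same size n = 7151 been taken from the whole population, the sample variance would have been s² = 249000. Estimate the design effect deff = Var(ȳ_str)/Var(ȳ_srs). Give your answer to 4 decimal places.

0.7605

Var(ȳ_str) = Σ Wₕ²(1−fₕ)sₕ²/nₕ with Wₕ = Nₕ/43270:
  B: (12355/43270)²·(1−2538/12355)·405000/2538 = 10.337396
  D: (14445/43270)²·(1−3289/14445)·30150/3289 = 0.78899764
  A: (16470/43270)²·(1−1324/16470)·109100/1324 = 10.978791
  → Var(ȳ_str) = 22.105185.
Var(ȳ_srs) = (1 − 7151/43270)·249000/7151 = 29.06574.
deff = 22.105185 / 29.06574 = 0.7605.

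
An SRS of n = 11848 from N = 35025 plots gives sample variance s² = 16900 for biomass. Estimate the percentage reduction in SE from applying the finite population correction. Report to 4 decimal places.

f = n/N = 11848/35025 = 0.33827266.
SE_no-fpc = √(s²/n) = 1.1943203; SE_fpc = √((1−f)s²/n) = 0.97153929.
Ratio = √(1−f) = 0.81346625. Reduction = 100·(1 − 0.81346625) = 18.6534%.

18.6534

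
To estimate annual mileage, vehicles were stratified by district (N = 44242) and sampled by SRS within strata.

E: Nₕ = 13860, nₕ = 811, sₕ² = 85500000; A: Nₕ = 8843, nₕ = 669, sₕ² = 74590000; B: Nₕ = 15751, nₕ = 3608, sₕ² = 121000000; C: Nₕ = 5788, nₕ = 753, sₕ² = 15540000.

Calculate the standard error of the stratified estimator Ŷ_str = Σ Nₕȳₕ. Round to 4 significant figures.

5.843 × 10^6

Var(Ŷ_str) = Σₕ Nₕ²(1 − fₕ)sₕ²/nₕ.
E: 13860²·(1 − 811/13860)·85500000/811 = 1.9067147 × 10^13.
A: 8843²·(1 − 669/8843)·74590000/669 = 8.0591409 × 10^12.
B: 15751²·(1 − 3608/15751)·121000000/3608 = 6.4143546 × 10^12.
C: 5788²·(1 − 753/5788)·15540000/753 = 6.0142854 × 10^11.
Sum = 3.4142071 × 10^13.
SE = √(3.4142071 × 10^13) = 5.843 × 10^6.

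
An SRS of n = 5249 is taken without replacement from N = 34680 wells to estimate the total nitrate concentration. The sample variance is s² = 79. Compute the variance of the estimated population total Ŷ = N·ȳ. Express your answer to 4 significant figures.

1.536 × 10^7

Var(Ŷ) = N²·Var(ȳ) = N²·(1 − n/N)·s²/n.
f = 5249/34680 = 0.15135525; Var(ȳ) = 0.84864475·79/5249 = 0.012772516.
Var(Ŷ) = 34680² · 0.012772516 = 1.5361536 × 10^7.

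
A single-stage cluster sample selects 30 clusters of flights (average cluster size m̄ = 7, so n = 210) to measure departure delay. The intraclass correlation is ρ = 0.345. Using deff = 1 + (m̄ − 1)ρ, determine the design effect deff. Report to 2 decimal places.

3.07

deff = 1 + (7 − 1)·0.345 = 1 + 2.07 = 3.07.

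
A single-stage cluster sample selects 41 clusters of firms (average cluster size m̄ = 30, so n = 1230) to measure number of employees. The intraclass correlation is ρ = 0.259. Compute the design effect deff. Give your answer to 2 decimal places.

8.51

deff = 1 + (30 − 1)·0.259 = 1 + 7.511 = 8.511.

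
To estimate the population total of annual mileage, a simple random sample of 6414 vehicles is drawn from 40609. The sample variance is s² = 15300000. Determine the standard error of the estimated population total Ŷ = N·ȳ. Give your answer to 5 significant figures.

1.8200 × 10^6

Var(Ŷ) = N²·Var(ȳ) = N²·(1 − n/N)·s²/n.
f = 6414/40609 = 0.15794528; Var(ȳ) = 0.84205472·15300000/6414 = 2008.6432.
Var(Ŷ) = 40609² · 2008.6432 = 3.3124352 × 10^12.
SE(Ŷ) = √(3.3124352 × 10^12) = 1.8200 × 10^6.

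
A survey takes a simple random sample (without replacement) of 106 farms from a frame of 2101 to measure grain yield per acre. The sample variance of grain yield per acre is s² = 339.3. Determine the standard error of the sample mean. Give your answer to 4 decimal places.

Under SRS without replacement, Var(ȳ) = (1 − f)·s²/n with f = n/N = 106/2101 = 0.05045217.
Var(ȳ) = (1 − 0.05045217)·339.3/106 = 0.94954783·3.2009434 = 3.0394489.
SE(ȳ) = √(3.0394489) = 1.7434.

1.7434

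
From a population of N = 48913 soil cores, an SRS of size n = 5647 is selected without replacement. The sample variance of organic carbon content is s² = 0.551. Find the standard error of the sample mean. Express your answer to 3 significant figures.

Under SRS without replacement, Var(ȳ) = (1 − f)·s²/n with f = n/N = 5647/48913 = 0.11544988.
Var(ȳ) = (1 − 0.11544988)·0.551/5647 = 0.88455012·9.7573933 × 10^-5 = 8.6309034 × 10^-5.
SE(ȳ) = √(8.6309034 × 10^-5) = 0.00929.

0.00929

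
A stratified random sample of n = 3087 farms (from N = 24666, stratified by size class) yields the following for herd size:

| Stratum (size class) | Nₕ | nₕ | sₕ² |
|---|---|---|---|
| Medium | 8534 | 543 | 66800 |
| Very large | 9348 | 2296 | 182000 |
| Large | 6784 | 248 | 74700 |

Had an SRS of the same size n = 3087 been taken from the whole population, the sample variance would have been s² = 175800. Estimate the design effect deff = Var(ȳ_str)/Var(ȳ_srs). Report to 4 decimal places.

Var(ȳ_str) = Σ Wₕ²(1−fₕ)sₕ²/nₕ with Wₕ = Nₕ/24666:
  Medium: (8534/24666)²·(1−543/8534)·66800/543 = 13.789006
  Very large: (9348/24666)²·(1−2296/9348)·182000/2296 = 8.5888112
  Large: (6784/24666)²·(1−248/6784)·74700/248 = 21.95176
  → Var(ȳ_str) = 44.329577.
Var(ȳ_srs) = (1 − 3087/24666)·175800/3087 = 49.821274.
deff = 44.329577 / 49.821274 = 0.8898.

0.8898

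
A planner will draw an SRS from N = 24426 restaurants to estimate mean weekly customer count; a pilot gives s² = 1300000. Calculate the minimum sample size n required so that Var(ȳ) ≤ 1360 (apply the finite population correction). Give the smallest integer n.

Without fpc, n₀ = s²/D = 1300000/1360 = 955.8824.
With fpc, (1 − n/N)·s²/n ≤ D requires n ≥ n₀/(1 + n₀/N) = 955.8824/(1 + 955.8824/24426) = 919.8838.
Rounding up, n = 920.

920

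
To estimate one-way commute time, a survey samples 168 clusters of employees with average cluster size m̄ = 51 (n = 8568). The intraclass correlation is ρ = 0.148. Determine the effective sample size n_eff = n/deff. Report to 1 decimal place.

1020.0

deff = 1 + (51 − 1)·0.148 = 1 + 7.4 = 8.4.
n_eff = 8568 / 8.4 = 1020.0.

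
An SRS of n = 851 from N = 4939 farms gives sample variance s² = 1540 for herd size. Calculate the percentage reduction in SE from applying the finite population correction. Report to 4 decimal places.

f = n/N = 851/4939 = 0.17230209.
SE_no-fpc = √(s²/n) = 1.345227; SE_fpc = √((1−f)s²/n) = 1.2238594.
Ratio = √(1−f) = 0.90977905. Reduction = 100·(1 − 0.90977905) = 9.0221%.

9.0221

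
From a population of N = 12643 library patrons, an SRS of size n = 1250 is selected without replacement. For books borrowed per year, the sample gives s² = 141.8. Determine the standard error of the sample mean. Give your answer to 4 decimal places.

Under SRS without replacement, Var(ȳ) = (1 − f)·s²/n with f = n/N = 1250/12643 = 0.09886894.
Var(ȳ) = (1 − 0.09886894)·141.8/1250 = 0.90113106·0.11344 = 0.10222431.
SE(ȳ) = √(0.10222431) = 0.3197.

0.3197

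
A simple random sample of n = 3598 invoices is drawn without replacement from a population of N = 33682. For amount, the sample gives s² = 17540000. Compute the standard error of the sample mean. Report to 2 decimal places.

Under SRS without replacement, Var(ȳ) = (1 − f)·s²/n with f = n/N = 3598/33682 = 0.10682264.
Var(ȳ) = (1 − 0.10682264)·17540000/3598 = 0.89317736·4874.9305 = 4354.1776.
SE(ȳ) = √(4354.1776) = 65.99.

65.99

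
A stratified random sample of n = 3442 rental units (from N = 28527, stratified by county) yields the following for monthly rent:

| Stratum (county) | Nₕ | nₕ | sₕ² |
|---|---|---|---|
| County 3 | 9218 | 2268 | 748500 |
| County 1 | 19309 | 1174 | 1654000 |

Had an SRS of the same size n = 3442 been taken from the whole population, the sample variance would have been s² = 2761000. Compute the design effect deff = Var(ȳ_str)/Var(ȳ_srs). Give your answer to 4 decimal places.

Var(ȳ_str) = Σ Wₕ²(1−fₕ)sₕ²/nₕ with Wₕ = Nₕ/28527:
  County 3: (9218/28527)²·(1−2268/9218)·748500/2268 = 25.981131
  County 1: (19309/28527)²·(1−1174/19309)·1654000/1174 = 606.22319
  → Var(ȳ_str) = 632.20432.
Var(ȳ_srs) = (1 − 3442/28527)·2761000/3442 = 705.36441.
deff = 632.20432 / 705.36441 = 0.8963.

0.8963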